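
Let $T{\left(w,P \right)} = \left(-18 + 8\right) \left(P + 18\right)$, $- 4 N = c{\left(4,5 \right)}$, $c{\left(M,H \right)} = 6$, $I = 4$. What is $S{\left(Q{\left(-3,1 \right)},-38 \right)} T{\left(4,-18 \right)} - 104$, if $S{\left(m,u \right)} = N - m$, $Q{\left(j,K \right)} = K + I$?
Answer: $-104$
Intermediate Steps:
$N = - \frac{3}{2}$ ($N = \left(- \frac{1}{4}\right) 6 = - \frac{3}{2} \approx -1.5$)
$Q{\left(j,K \right)} = 4 + K$ ($Q{\left(j,K \right)} = K + 4 = 4 + K$)
$S{\left(m,u \right)} = - \frac{3}{2} - m$
$T{\left(w,P \right)} = -180 - 10 P$ ($T{\left(w,P \right)} = - 10 \left(18 + P\right) = -180 - 10 P$)
$S{\left(Q{\left(-3,1 \right)},-38 \right)} T{\left(4,-18 \right)} - 104 = \left(- \frac{3}{2} - \left(4 + 1\right)\right) \left(-180 - -180\right) - 104 = \left(- \frac{3}{2} - 5\right) \left(-180 + 180\right) - 104 = \left(- \frac{3}{2} - 5\right) 0 - 104 = \left(- \frac{13}{2}\right) 0 - 104 = 0 - 104 = -104$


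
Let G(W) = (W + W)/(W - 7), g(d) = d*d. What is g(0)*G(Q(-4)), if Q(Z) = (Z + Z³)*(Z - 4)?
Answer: 0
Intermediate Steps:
g(d) = d²
Q(Z) = (-4 + Z)*(Z + Z³) (Q(Z) = (Z + Z³)*(-4 + Z) = (-4 + Z)*(Z + Z³))
G(W) = 2*W/(-7 + W) (G(W) = (2*W)/(-7 + W) = 2*W/(-7 + W))
g(0)*G(Q(-4)) = 0²*(2*(-4*(-4 - 4 + (-4)³ - 4*(-4)²))/(-7 - 4*(-4 - 4 + (-4)³ - 4*(-4)²))) = 0*(2*(-4*(-4 - 4 - 64 - 4*16))/(-7 - 4*(-4 - 4 - 64 - 4*16))) = 0*(2*(-4*(-4 - 4 - 64 - 64))/(-7 - 4*(-4 - 4 - 64 - 64))) = 0*(2*(-4*(-136))/(-7 - 4*(-136))) = 0*(2*544/(-7 + 544)) = 0*(2*544/537) = 0*(2*544*(1/537)) = 0*(1088/537) = 0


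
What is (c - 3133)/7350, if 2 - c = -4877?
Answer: 291/1225 ≈ 0.23755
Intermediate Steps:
c = 4879 (c = 2 - 1*(-4877) = 2 + 4877 = 4879)
(c - 3133)/7350 = (4879 - 3133)/7350 = 1746*(1/7350) = 291/1225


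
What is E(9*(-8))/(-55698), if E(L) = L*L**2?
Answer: 62208/9283 ≈ 6.7013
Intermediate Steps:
E(L) = L**3
E(9*(-8))/(-55698) = (9*(-8))**3/(-55698) = (-72)**3*(-1/55698) = -373248*(-1/55698) = 62208/9283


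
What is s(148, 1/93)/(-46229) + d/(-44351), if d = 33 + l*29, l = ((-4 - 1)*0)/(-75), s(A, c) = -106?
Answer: 3175649/2050302379 ≈ 0.0015489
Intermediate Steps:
l = 0 (l = -5*0*(-1/75) = 0*(-1/75) = 0)
d = 33 (d = 33 + 0*29 = 33 + 0 = 33)
s(148, 1/93)/(-46229) + d/(-44351) = -106/(-46229) + 33/(-44351) = -106*(-1/46229) + 33*(-1/44351) = 106/46229 - 33/44351 = 3175649/2050302379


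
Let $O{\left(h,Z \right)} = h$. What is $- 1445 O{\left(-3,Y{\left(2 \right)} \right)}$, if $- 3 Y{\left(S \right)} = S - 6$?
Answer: $4335$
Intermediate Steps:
$Y{\left(S \right)} = 2 - \frac{S}{3}$ ($Y{\left(S \right)} = - \frac{S - 6}{3} = - \frac{-6 + S}{3} = 2 - \frac{S}{3}$)
$- 1445 O{\left(-3,Y{\left(2 \right)} \right)} = \left(-1445\right) \left(-3\right) = 4335$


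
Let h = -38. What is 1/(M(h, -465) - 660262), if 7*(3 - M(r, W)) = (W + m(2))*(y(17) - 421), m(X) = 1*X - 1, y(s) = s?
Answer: -7/4809269 ≈ -1.4555e-6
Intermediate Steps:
m(X) = -1 + X (m(X) = X - 1 = -1 + X)
M(r, W) = 425/7 + 404*W/7 (M(r, W) = 3 - (W + (-1 + 2))*(17 - 421)/7 = 3 - (W + 1)*(-404)/7 = 3 - (1 + W)*(-404)/7 = 3 - (-404 - 404*W)/7 = 3 + (404/7 + 404*W/7) = 425/7 + 404*W/7)
1/(M(h, -465) - 660262) = 1/((425/7 + (404/7)*(-465)) - 660262) = 1/((425/7 - 187860/7) - 660262) = 1/(-187435/7 - 660262) = 1/(-4809269/7) = -7/4809269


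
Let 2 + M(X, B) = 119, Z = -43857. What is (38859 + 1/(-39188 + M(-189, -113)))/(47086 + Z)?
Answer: 1518259988/126160259 ≈ 12.034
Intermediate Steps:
M(X, B) = 117 (M(X, B) = -2 + 119 = 117)
(38859 + 1/(-39188 + M(-189, -113)))/(47086 + Z) = (38859 + 1/(-39188 + 117))/(47086 - 43857) = (38859 + 1/(-39071))/3229 = (38859 - 1/39071)*(1/3229) = (1518259988/39071)*(1/3229) = 1518259988/126160259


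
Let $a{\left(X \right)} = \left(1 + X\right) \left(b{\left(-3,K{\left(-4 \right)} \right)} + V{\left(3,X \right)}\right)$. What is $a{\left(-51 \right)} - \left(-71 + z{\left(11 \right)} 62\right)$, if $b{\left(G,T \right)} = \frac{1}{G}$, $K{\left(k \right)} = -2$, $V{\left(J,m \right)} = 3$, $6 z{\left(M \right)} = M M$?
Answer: $- \frac{3938}{3} \approx -1312.7$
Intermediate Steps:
$z{\left(M \right)} = \frac{M^{2}}{6}$ ($z{\left(M \right)} = \frac{M M}{6} = \frac{M^{2}}{6}$)
$a{\left(X \right)} = \frac{8}{3} + \frac{8 X}{3}$ ($a{\left(X \right)} = \left(1 + X\right) \left(\frac{1}{-3} + 3\right) = \left(1 + X\right) \left(- \frac{1}{3} + 3\right) = \left(1 + X\right) \frac{8}{3} = \frac{8}{3} + \frac{8 X}{3}$)
$a{\left(-51 \right)} - \left(-71 + z{\left(11 \right)} 62\right) = \left(\frac{8}{3} + \frac{8}{3} \left(-51\right)\right) - \left(-71 + \frac{11^{2}}{6} \cdot 62\right) = \left(\frac{8}{3} - 136\right) - \left(-71 + \frac{1}{6} \cdot 121 \cdot 62\right) = - \frac{400}{3} - \left(-71 + \frac{121}{6} \cdot 62\right) = - \frac{400}{3} - \left(-71 + \frac{3751}{3}\right) = - \frac{400}{3} - \frac{3538}{3} = - \frac{3938}{3}$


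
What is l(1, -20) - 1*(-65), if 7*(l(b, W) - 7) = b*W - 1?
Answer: 69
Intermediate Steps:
l(b, W) = 48/7 + W*b/7 (l(b, W) = 7 + (b*W - 1)/7 = 7 + (W*b - 1)/7 = 7 + (-1 + W*b)/7 = 7 + (-⅐ + W*b/7) = 48/7 + W*b/7)
l(1, -20) - 1*(-65) = (48/7 + (⅐)*(-20)*1) - 1*(-65) = (48/7 - 20/7) + 65 = 4 + 65 = 69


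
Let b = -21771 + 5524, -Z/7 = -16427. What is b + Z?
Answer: 98742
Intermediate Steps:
Z = 114989 (Z = -7*(-16427) = 114989)
b = -16247
b + Z = -16247 + 114989 = 98742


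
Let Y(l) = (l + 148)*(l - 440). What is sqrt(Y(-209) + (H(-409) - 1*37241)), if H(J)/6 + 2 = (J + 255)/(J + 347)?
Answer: sqrt(2259218)/31 ≈ 48.486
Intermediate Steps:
H(J) = -12 + 6*(255 + J)/(347 + J) (H(J) = -12 + 6*((J + 255)/(J + 347)) = -12 + 6*((255 + J)/(347 + J)) = -12 + 6*(255 + J)/(347 + J))
Y(l) = (-440 + l)*(148 + l) (Y(l) = (148 + l)*(-440 + l) = (-440 + l)*(148 + l))
sqrt(Y(-209) + (H(-409) - 1*37241)) = sqrt((-65120 + (-209)**2 - 292*(-209)) + (6*(-439 - 1*(-409))/(347 - 409) - 1*37241)) = sqrt((-65120 + 43681 + 61028) + (6*(-439 + 409)/(-62) - 37241)) = sqrt(39589 + (6*(-1/62)*(-30) - 37241)) = sqrt(39589 + (90/31 - 37241)) = sqrt(39589 - 1154381/31) = sqrt(72878/31) = sqrt(2259218)/31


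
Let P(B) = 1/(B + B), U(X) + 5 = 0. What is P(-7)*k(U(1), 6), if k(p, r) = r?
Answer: -3/7 ≈ -0.42857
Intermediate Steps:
U(X) = -5 (U(X) = -5 + 0 = -5)
P(B) = 1/(2*B)
P(-7)*k(U(1), 6) = ((1/2)/(-7))*6 = ((1/2)*(-1/7))*6 = -1/14*6 = -3/7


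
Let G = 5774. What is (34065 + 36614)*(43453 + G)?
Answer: 3479315133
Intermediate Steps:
(34065 + 36614)*(43453 + G) = (34065 + 36614)*(43453 + 5774) = 70679*49227 = 3479315133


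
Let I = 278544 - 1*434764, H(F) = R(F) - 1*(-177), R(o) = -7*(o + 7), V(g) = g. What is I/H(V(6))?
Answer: -78110/43 ≈ -1816.5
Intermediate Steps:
R(o) = -49 - 7*o (R(o) = -7*(7 + o) = -49 - 7*o)
H(F) = 128 - 7*F (H(F) = (-49 - 7*F) - 1*(-177) = (-49 - 7*F) + 177 = 128 - 7*F)
I = -156220 (I = 278544 - 434764 = -156220)
I/H(V(6)) = -156220/(128 - 7*6) = -156220/(128 - 42) = -156220/86 = -156220*1/86 = -78110/43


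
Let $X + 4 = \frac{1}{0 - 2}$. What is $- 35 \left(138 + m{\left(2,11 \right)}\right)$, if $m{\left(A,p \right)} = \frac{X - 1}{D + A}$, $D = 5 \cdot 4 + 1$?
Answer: $- \frac{221795}{46} \approx -4821.6$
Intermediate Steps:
$D = 21$ ($D = 20 + 1 = 21$)
$X = - \frac{9}{2}$ ($X = -4 + \frac{1}{0 - 2} = -4 + \frac{1}{-2} = -4 - \frac{1}{2} = - \frac{9}{2} \approx -4.5$)
$m{\left(A,p \right)} = - \frac{11}{2 \left(21 + A\right)}$ ($m{\left(A,p \right)} = \frac{- \frac{9}{2} - 1}{21 + A} = - \frac{11}{2 \left(21 + A\right)}$)
$- 35 \left(138 + m{\left(2,11 \right)}\right) = - 35 \left(138 - \frac{11}{42 + 2 \cdot 2}\right) = - 35 \left(138 - \frac{11}{42 + 4}\right) = - 35 \left(138 - \frac{11}{46}\right) = \left(-35\right) \frac{6337}{46} = - \frac{221795}{46}$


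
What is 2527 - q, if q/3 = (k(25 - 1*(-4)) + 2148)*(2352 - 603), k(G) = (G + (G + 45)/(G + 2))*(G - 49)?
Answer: -247202279/31 ≈ -7.9743e+6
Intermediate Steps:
k(G) = (-49 + G)*(G + (45 + G)/(2 + G)) (k(G) = (G + (45 + G)/(2 + G))*(-49 + G) = (-49 + G)*(G + (45 + G)/(2 + G)))
q = 247280616/31 (q = 3*(((-2205 + (25 - 1*(-4))**3 - 102*(25 - 1*(-4)) - 46*(25 - 1*(-4))**2)/(2 + (25 - 1*(-4))) + 2148)*(2352 - 603)) = 3*(((-2205 + (25 + 4)**3 - 102*(25 + 4) - 46*(25 + 4)**2)/(2 + (25 + 4)) + 2148)*1749) = 3*(((-2205 + 29**3 - 102*29 - 46*29**2)/(2 + 29) + 2148)*1749) = 3*(((-2205 + 24389 - 2958 - 46*841)/31 + 2148)*1749) = 3*(((-2205 + 24389 - 2958 - 38686)/31 + 2148)*1749) = 3*(((1/31)*(-19460) + 2148)*1749) = 3*((-19460/31 + 2148)*1749) = 3*((47128/31)*1749) = 3*(82426872/31) = 247280616/31 ≈ 7.9768e+6)
2527 - q = 2527 - 1*247280616/31 = 2527 - 247280616/31 = -247202279/31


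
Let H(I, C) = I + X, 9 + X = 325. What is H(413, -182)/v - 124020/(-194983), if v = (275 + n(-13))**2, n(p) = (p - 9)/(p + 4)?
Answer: 784779367347/1215720759847 ≈ 0.64553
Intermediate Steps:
n(p) = (-9 + p)/(4 + p)
X = 316 (X = -9 + 325 = 316)
v = 6235009/81 (v = (275 + (-9 - 13)/(4 - 13))**2 = (275 - 22/(-9))**2 = (275 - 1/9*(-22))**2 = (275 + 22/9)**2 = (2497/9)**2 = 6235009/81 ≈ 76975.)
H(I, C) = 316 + I (H(I, C) = I + 316 = 316 + I)
H(413, -182)/v - 124020/(-194983) = (316 + 413)/(6235009/81) - 124020/(-194983) = 729*(81/6235009) - 124020*(-1/194983) = 59049/6235009 + 124020/194983 = 784779367347/1215720759847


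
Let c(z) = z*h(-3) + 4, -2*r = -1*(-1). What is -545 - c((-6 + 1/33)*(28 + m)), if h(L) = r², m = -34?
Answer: -12275/22 ≈ -557.95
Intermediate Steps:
r = -½ (r = -(-1)*(-1)/2 = -½*1 = -½ ≈ -0.50000)
h(L) = ¼ (h(L) = (-½)² = ¼)
c(z) = 4 + z/4 (c(z) = z*(¼) + 4 = z/4 + 4 = 4 + z/4)
-545 - c((-6 + 1/33)*(28 + m)) = -545 - (4 + ((-6 + 1/33)*(28 - 34))/4) = -545 - (4 + ((-6 + 1/33)*(-6))/4) = -545 - (4 + (-197/33*(-6))/4) = -545 - (4 + (¼)*(394/11)) = -545 - (4 + 197/22) = -545 - 1*285/22 = -545 - 285/22 = -12275/22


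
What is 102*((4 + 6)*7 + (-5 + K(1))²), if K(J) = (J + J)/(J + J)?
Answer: 8772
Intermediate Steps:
K(J) = 1 (K(J) = (2*J)/((2*J)) = (2*J)*(1/(2*J)) = 1)
102*((4 + 6)*7 + (-5 + K(1))²) = 102*((4 + 6)*7 + (-5 + 1)²) = 102*(10*7 + (-4)²) = 102*(70 + 16) = 102*86 = 8772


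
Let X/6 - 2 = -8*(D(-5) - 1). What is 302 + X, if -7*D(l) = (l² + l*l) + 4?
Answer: 5126/7 ≈ 732.29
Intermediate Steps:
D(l) = -4/7 - 2*l²/7 (D(l) = -((l² + l*l) + 4)/7 = -((l² + l²) + 4)/7 = -(2*l² + 4)/7 = -(4 + 2*l²)/7 = -4/7 - 2*l²/7)
X = 3012/7 (X = 12 + 6*(-8*((-4/7 - 2/7*(-5)²) - 1)) = 12 + 6*(-8*((-4/7 - 2/7*25) - 1)) = 12 + 6*(-8*((-4/7 - 50/7) - 1)) = 12 + 6*(-8*(-54/7 - 1)) = 12 + 6*(-8*(-61/7)) = 12 + 6*(488/7) = 12 + 2928/7 = 3012/7 ≈ 430.29)
302 + X = 302 + 3012/7 = 5126/7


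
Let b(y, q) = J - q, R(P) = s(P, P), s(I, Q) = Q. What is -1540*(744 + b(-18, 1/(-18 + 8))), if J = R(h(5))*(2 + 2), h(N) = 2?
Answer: -1158234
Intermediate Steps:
R(P) = P
J = 8 (J = 2*(2 + 2) = 2*4 = 8)
b(y, q) = 8 - q
-1540*(744 + b(-18, 1/(-18 + 8))) = -1540*(744 + (8 - 1/(-18 + 8))) = -1540*(744 + (8 - 1/(-10))) = -1540*(744 + (8 - 1*(-⅒))) = -1540*(744 + (8 + ⅒)) = -1540*(744 + 81/10) = -1540*7521/10 = -1158234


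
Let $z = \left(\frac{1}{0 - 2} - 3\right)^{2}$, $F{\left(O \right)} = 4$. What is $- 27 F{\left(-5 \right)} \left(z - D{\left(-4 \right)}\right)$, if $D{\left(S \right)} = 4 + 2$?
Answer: $-675$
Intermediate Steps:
$D{\left(S \right)} = 6$
$z = \frac{49}{4}$ ($z = \left(\frac{1}{-2} - 3\right)^{2} = \left(- \frac{1}{2} - 3\right)^{2} = \left(- \frac{7}{2}\right)^{2} = \frac{49}{4} \approx 12.25$)
$- 27 F{\left(-5 \right)} \left(z - D{\left(-4 \right)}\right) = \left(-27\right) 4 \left(\frac{49}{4} - 6\right) = - 108 \left(\frac{49}{4} - 6\right) = \left(-108\right) \frac{25}{4} = -675$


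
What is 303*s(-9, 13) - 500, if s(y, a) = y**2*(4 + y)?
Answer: -123215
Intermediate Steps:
303*s(-9, 13) - 500 = 303*((-9)**2*(4 - 9)) - 500 = 303*(81*(-5)) - 500 = 303*(-405) - 500 = -122715 - 500 = -123215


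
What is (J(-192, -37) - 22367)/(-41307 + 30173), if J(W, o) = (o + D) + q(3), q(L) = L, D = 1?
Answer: 11200/5567 ≈ 2.0119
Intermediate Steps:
J(W, o) = 4 + o (J(W, o) = (o + 1) + 3 = (1 + o) + 3 = 4 + o)
(J(-192, -37) - 22367)/(-41307 + 30173) = ((4 - 37) - 22367)/(-41307 + 30173) = (-33 - 22367)/(-11134) = -22400*(-1/11134) = 11200/5567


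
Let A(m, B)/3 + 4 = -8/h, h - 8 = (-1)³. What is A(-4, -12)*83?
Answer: -8964/7 ≈ -1280.6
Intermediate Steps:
h = 7 (h = 8 + (-1)³ = 8 - 1 = 7)
A(m, B) = -108/7 (A(m, B) = -12 + 3*(-8/7) = -12 - 24/7 = -108/7)
A(-4, -12)*83 = -108/7*83 = -8964/7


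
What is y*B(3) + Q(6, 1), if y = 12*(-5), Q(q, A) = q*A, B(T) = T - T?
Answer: 6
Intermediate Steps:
B(T) = 0
Q(q, A) = A*q
y = -60
y*B(3) + Q(6, 1) = -60*0 + 1*6 = 0 + 6 = 6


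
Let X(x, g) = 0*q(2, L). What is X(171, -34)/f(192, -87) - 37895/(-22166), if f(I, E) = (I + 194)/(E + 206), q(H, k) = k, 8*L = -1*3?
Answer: 37895/22166 ≈ 1.7096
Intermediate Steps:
L = -3/8 (L = (-1*3)/8 = (⅛)*(-3) = -3/8 ≈ -0.37500)
f(I, E) = (194 + I)/(206 + E)
X(x, g) = 0 (X(x, g) = 0*(-3/8) = 0)
X(171, -34)/f(192, -87) - 37895/(-22166) = 0/(((194 + 192)/(206 - 87))) - 37895/(-22166) = 0/((386/119)) - 37895*(-1/22166) = 0/(((1/119)*386)) + 37895/22166 = 0/(386/119) + 37895/22166 = 0*(119/386) + 37895/22166 = 0 + 37895/22166 = 37895/22166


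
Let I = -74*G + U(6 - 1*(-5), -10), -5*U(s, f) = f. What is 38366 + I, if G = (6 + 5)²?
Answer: 29414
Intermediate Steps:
G = 121 (G = 11² = 121)
U(s, f) = -f/5
I = -8952 (I = -74*121 - ⅕*(-10) = -8954 + 2 = -8952)
38366 + I = 38366 - 8952 = 29414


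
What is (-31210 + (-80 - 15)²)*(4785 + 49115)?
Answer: -1195771500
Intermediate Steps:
(-31210 + (-80 - 15)²)*(4785 + 49115) = (-31210 + (-95)²)*53900 = (-31210 + 9025)*53900 = -22185*53900 = -1195771500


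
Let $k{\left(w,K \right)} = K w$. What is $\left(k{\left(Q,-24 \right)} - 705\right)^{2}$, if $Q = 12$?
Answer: $986049$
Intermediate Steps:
$\left(k{\left(Q,-24 \right)} - 705\right)^{2} = \left(\left(-24\right) 12 - 705\right)^{2} = \left(-288 - 705\right)^{2} = \left(-993\right)^{2} = 986049$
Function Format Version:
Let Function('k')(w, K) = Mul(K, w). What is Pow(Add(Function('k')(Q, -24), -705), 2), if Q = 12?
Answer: 986049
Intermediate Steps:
Pow(Add(Function('k')(Q, -24), -705), 2) = Pow(Add(Mul(-24, 12), -705), 2) = Pow(Add(-288, -705), 2) = Pow(-993, 2) = 986049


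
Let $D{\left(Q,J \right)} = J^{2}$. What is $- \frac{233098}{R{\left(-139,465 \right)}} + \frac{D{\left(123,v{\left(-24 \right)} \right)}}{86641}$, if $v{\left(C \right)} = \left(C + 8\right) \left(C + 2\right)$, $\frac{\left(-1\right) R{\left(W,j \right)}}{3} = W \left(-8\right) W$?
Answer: $\frac{18629468299}{20087889132} \approx 0.9274$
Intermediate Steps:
$R{\left(W,j \right)} = 24 W^{2}$ ($R{\left(W,j \right)} = - 3 W \left(-8\right) W = - 3 - 8 W W = - 3 \left(- 8 W^{2}\right) = 24 W^{2}$)
$v{\left(C \right)} = \left(2 + C\right) \left(8 + C\right)$ ($v{\left(C \right)} = \left(8 + C\right) \left(2 + C\right) = \left(2 + C\right) \left(8 + C\right)$)
$- \frac{233098}{R{\left(-139,465 \right)}} + \frac{D{\left(123,v{\left(-24 \right)} \right)}}{86641} = - \frac{233098}{24 \left(-139\right)^{2}} + \frac{\left(16 + \left(-24\right)^{2} + 10 \left(-24\right)\right)^{2}}{86641} = - \frac{233098}{24 \cdot 19321} + \left(16 + 576 - 240\right)^{2} \cdot \frac{1}{86641} = - \frac{233098}{463704} + 352^{2} \cdot \frac{1}{86641} = \left(-233098\right) \frac{1}{463704} + 123904 \cdot \frac{1}{86641} = - \frac{116549}{231852} + \frac{123904}{86641} = \frac{18629468299}{20087889132}$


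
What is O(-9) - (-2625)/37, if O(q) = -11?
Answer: 2218/37 ≈ 59.946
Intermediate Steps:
O(-9) - (-2625)/37 = -11 - (-2625)/37 = -11 - 21*(-125/37) = -11 + 2625/37 = 2218/37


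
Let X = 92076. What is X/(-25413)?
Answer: -30692/8471 ≈ -3.6232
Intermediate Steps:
X/(-25413) = 92076/(-25413) = 92076*(-1/25413) = -30692/8471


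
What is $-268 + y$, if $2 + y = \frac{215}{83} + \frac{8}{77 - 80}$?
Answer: $- \frac{67249}{249} \approx -270.08$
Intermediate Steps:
$y = - \frac{517}{249}$ ($y = -2 + \left(\frac{215}{83} + \frac{8}{77 - 80}\right) = -2 + \left(215 \cdot \frac{1}{83} + \frac{8}{-3}\right) = -2 + \left(\frac{215}{83} + 8 \left(- \frac{1}{3}\right)\right) = -2 + \left(\frac{215}{83} - \frac{8}{3}\right) = -2 - \frac{19}{249} = - \frac{517}{249} \approx -2.0763$)
$-268 + y = -268 - \frac{517}{249} = - \frac{67249}{249}$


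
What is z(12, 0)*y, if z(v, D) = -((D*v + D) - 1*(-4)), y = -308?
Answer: 1232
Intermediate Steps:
z(v, D) = -4 - D - D*v (z(v, D) = -((D + D*v) + 4) = -(4 + D + D*v) = -4 - D - D*v)
z(12, 0)*y = (-4 - 1*0 - 1*0*12)*(-308) = (-4 + 0 + 0)*(-308) = -4*(-308) = 1232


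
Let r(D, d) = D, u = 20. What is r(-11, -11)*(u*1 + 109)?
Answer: -1419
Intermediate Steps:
r(-11, -11)*(u*1 + 109) = -11*(20*1 + 109) = -11*(20 + 109) = -11*129 = -1419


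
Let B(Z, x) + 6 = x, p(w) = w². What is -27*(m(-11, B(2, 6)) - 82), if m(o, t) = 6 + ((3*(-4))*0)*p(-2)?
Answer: 2052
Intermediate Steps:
B(Z, x) = -6 + x
m(o, t) = 6 (m(o, t) = 6 + ((3*(-4))*0)*(-2)² = 6 - 12*0*4 = 6 + 0*4 = 6 + 0 = 6)
-27*(m(-11, B(2, 6)) - 82) = -27*(6 - 82) = -27*(-76) = 2052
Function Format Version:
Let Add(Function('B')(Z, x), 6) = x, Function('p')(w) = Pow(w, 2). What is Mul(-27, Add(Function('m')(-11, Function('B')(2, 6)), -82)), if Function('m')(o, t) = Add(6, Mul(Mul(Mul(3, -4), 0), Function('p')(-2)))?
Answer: 2052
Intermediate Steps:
Function('B')(Z, x) = Add(-6, x)
Function('m')(o, t) = 6 (Function('m')(o, t) = Add(6, Mul(Mul(Mul(3, -4), 0), Pow(-2, 2))) = Add(6, Mul(Mul(-12, 0), 4)) = Add(6, Mul(0, 4)) = Add(6, 0) = 6)
Mul(-27, Add(Function('m')(-11, Function('B')(2, 6)), -82)) = Mul(-27, Add(6, -82)) = Mul(-27, -76) = 2052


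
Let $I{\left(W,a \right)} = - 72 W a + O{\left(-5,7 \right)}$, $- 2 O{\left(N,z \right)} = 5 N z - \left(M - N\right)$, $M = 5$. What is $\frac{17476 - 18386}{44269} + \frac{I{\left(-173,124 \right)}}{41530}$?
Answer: $\frac{136683441837}{3676983140} \approx 37.173$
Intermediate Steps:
$O{\left(N,z \right)} = \frac{5}{2} - \frac{N}{2} - \frac{5 N z}{2}$ ($O{\left(N,z \right)} = - \frac{5 N z + \left(N - 5\right)}{2} = - \frac{5 N z + \left(-5 + N\right)}{2} = - \frac{-5 + N + 5 N z}{2} = \frac{5}{2} - \frac{N}{2} - \frac{5 N z}{2}$)
$I{\left(W,a \right)} = \frac{185}{2} - 72 W a$ ($I{\left(W,a \right)} = - 72 W a - \left(-5 - \frac{175}{2}\right) = - 72 W a + \left(\frac{5}{2} + \frac{5}{2} + \frac{175}{2}\right) = - 72 W a + \frac{185}{2} = \frac{185}{2} - 72 W a$)
$\frac{17476 - 18386}{44269} + \frac{I{\left(-173,124 \right)}}{41530} = \frac{17476 - 18386}{44269} + \frac{\frac{185}{2} - \left(-12456\right) 124}{41530} = \left(17476 - 18386\right) \frac{1}{44269} + \left(\frac{185}{2} + 1544544\right) \frac{1}{41530} = \left(-910\right) \frac{1}{44269} + \frac{3089273}{2} \cdot \frac{1}{41530} = - \frac{910}{44269} + \frac{3089273}{83060} = \frac{136683441837}{3676983140}$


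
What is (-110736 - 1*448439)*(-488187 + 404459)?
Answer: 46818604400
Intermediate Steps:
(-110736 - 1*448439)*(-488187 + 404459) = (-110736 - 448439)*(-83728) = -559175*(-83728) = 46818604400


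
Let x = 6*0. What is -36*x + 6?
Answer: 6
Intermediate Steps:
x = 0
-36*x + 6 = -36*0 + 6 = 0 + 6 = 6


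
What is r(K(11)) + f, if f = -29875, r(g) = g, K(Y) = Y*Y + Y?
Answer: -29743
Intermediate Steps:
K(Y) = Y + Y**2 (K(Y) = Y**2 + Y = Y + Y**2)
r(K(11)) + f = 11*(1 + 11) - 29875 = 11*12 - 29875 = 132 - 29875 = -29743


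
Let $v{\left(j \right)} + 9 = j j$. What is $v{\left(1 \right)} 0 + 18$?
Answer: $18$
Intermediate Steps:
$v{\left(j \right)} = -9 + j^{2}$ ($v{\left(j \right)} = -9 + j j = -9 + j^{2}$)
$v{\left(1 \right)} 0 + 18 = \left(-9 + 1^{2}\right) 0 + 18 = \left(-9 + 1\right) 0 + 18 = \left(-8\right) 0 + 18 = 0 + 18 = 18$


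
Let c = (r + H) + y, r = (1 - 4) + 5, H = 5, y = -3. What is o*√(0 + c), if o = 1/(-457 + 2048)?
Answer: 2/1591 ≈ 0.0012571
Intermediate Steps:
r = 2 (r = -3 + 5 = 2)
o = 1/1591 ≈ 0.00062854
c = 4 (c = (2 + 5) - 3 = 7 - 3 = 4)
o*√(0 + c) = √(0 + 4)/1591 = √4/1591 = (1/1591)*2 = 2/1591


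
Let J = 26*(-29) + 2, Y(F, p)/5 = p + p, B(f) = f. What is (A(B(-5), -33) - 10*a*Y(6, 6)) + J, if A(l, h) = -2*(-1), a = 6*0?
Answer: -750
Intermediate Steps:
a = 0
A(l, h) = 2
Y(F, p) = 10*p (Y(F, p) = 5*(p + p) = 5*(2*p) = 10*p)
J = -752 (J = -754 + 2 = -752)
(A(B(-5), -33) - 10*a*Y(6, 6)) + J = (2 - 10*0*10*6) - 752 = (2 - 0*60) - 752 = (2 - 1*0) - 752 = (2 + 0) - 752 = 2 - 752 = -750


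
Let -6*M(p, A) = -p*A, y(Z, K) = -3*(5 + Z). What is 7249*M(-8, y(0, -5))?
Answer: 144980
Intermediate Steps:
y(Z, K) = -15 - 3*Z
M(p, A) = A*p/6 (M(p, A) = -(-1)*p*A/6 = -(-1)*A*p/6 = A*p/6)
7249*M(-8, y(0, -5)) = 7249*((⅙)*(-15 - 3*0)*(-8)) = 7249*((⅙)*(-15 + 0)*(-8)) = 7249*((⅙)*(-15)*(-8)) = 7249*20 = 144980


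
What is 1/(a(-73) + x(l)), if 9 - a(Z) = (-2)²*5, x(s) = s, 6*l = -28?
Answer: -3/47 ≈ -0.063830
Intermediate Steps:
l = -14/3 (l = (⅙)*(-28) = -14/3 ≈ -4.6667)
a(Z) = -11 (a(Z) = 9 - (-2)²*5 = 9 - 4*5 = 9 - 1*20 = 9 - 20 = -11)
1/(a(-73) + x(l)) = 1/(-11 - 14/3) = 1/(-47/3) = -3/47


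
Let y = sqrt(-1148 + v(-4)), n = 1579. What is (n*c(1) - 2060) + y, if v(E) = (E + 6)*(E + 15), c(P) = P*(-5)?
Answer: -9955 + I*sqrt(1126) ≈ -9955.0 + 33.556*I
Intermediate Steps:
c(P) = -5*P
v(E) = (6 + E)*(15 + E)
y = I*sqrt(1126) (y = sqrt(-1148 + (90 + (-4)**2 + 21*(-4))) = sqrt(-1148 + (90 + 16 - 84)) = sqrt(-1148 + 22) = sqrt(-1126) = I*sqrt(1126) ≈ 33.556*I)
(n*c(1) - 2060) + y = (1579*(-5*1) - 2060) + I*sqrt(1126) = (1579*(-5) - 2060) + I*sqrt(1126) = (-7895 - 2060) + I*sqrt(1126) = -9955 + I*sqrt(1126)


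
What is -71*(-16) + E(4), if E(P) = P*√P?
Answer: 1144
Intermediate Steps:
E(P) = P^(3/2)
-71*(-16) + E(4) = -71*(-16) + 4^(3/2) = 1136 + 8 = 1144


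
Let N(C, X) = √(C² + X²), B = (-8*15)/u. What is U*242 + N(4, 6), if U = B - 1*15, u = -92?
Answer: -76230/23 + 2*√13 ≈ -3307.1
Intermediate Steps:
B = 30/23 (B = -8*15/(-92) = -120*(-1/92) = 30/23 ≈ 1.3043)
U = -315/23 (U = 30/23 - 1*15 = 30/23 - 15 = -315/23 ≈ -13.696)
U*242 + N(4, 6) = -315/23*242 + √(4² + 6²) = -76230/23 + √(16 + 36) = -76230/23 + √52 = -76230/23 + 2*√13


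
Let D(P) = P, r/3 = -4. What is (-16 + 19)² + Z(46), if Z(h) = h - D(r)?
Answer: 67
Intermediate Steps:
r = -12 (r = 3*(-4) = -12)
Z(h) = 12 + h (Z(h) = h - 1*(-12) = h + 12 = 12 + h)
(-16 + 19)² + Z(46) = (-16 + 19)² + (12 + 46) = 3² + 58 = 9 + 58 = 67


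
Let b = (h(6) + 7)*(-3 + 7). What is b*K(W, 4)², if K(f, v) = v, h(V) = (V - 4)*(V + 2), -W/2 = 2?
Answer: 1472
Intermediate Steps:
W = -4 (W = -2*2 = -4)
h(V) = (-4 + V)*(2 + V)
b = 92 (b = ((-8 + 6² - 2*6) + 7)*(-3 + 7) = ((-8 + 36 - 12) + 7)*4 = (16 + 7)*4 = 23*4 = 92)
b*K(W, 4)² = 92*4² = 92*16 = 1472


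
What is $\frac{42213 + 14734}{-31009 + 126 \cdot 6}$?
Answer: $- \frac{56947}{30253} \approx -1.8824$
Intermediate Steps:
$\frac{42213 + 14734}{-31009 + 126 \cdot 6} = \frac{56947}{-31009 + 756} = \frac{56947}{-30253} = 56947 \left(- \frac{1}{30253}\right) = - \frac{56947}{30253}$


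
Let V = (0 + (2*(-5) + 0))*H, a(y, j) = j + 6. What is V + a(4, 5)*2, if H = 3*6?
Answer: -158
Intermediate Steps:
a(y, j) = 6 + j
H = 18
V = -180 (V = (0 + (2*(-5) + 0))*18 = (0 + (-10 + 0))*18 = (0 - 10)*18 = -10*18 = -180)
V + a(4, 5)*2 = -180 + (6 + 5)*2 = -180 + 11*2 = -180 + 22 = -158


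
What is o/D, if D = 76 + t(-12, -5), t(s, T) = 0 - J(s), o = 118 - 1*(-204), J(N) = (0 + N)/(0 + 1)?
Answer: 161/44 ≈ 3.6591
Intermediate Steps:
J(N) = N (J(N) = N/1 = N*1 = N)
o = 322 (o = 118 + 204 = 322)
t(s, T) = -s (t(s, T) = 0 - s = -s)
D = 88 (D = 76 - 1*(-12) = 76 + 12 = 88)
o/D = 322/88 = 322*(1/88) = 161/44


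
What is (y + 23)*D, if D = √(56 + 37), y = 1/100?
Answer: 2301*√93/100 ≈ 221.90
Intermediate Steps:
y = 1/100 ≈ 0.010000
D = √93 ≈ 9.6436
(y + 23)*D = (1/100 + 23)*√93 = 2301*√93/100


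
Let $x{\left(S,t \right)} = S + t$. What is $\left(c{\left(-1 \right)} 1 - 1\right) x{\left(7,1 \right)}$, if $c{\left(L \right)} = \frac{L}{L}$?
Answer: $0$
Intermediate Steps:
$c{\left(L \right)} = 1$
$\left(c{\left(-1 \right)} 1 - 1\right) x{\left(7,1 \right)} = \left(1 \cdot 1 - 1\right) \left(7 + 1\right) = \left(1 - 1\right) 8 = 0 \cdot 8 = 0$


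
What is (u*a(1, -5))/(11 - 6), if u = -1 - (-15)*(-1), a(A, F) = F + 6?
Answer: -16/5 ≈ -3.2000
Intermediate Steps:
a(A, F) = 6 + F
u = -16 (u = -1 - 5*3 = -1 - 15 = -16)
(u*a(1, -5))/(11 - 6) = (-16*(6 - 5))/(11 - 6) = -16*1/5 = -16*⅕ = -16/5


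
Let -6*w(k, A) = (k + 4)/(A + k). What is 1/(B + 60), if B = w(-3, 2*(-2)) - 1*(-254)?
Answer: 42/13189 ≈ 0.0031845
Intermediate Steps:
w(k, A) = -(4 + k)/(6*(A + k)) (w(k, A) = -(k + 4)/(6*(A + k)) = -(4 + k)/(6*(A + k)))
B = 10669/42 (B = (-4 - 1*(-3))/(6*(2*(-2) - 3)) - 1*(-254) = (-4 + 3)/(6*(-4 - 3)) + 254 = (⅙)*(-1)/(-7) + 254 = (⅙)*(-⅐)*(-1) + 254 = 1/42 + 254 = 10669/42 ≈ 254.02)
1/(B + 60) = 1/(10669/42 + 60) = 1/(13189/42) = 42/13189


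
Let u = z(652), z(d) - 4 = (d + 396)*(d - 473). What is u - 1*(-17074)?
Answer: 204670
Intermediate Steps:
z(d) = 4 + (-473 + d)*(396 + d) (z(d) = 4 + (d + 396)*(d - 473) = 4 + (396 + d)*(-473 + d) = 4 + (-473 + d)*(396 + d))
u = 187596 (u = -187304 + 652**2 - 77*652 = -187304 + 425104 - 50204 = 187596)
u - 1*(-17074) = 187596 - 1*(-17074) = 187596 + 17074 = 204670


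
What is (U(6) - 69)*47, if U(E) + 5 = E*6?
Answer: -1786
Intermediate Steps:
U(E) = -5 + 6*E (U(E) = -5 + E*6 = -5 + 6*E)
(U(6) - 69)*47 = ((-5 + 6*6) - 69)*47 = ((-5 + 36) - 69)*47 = (31 - 69)*47 = -38*47 = -1786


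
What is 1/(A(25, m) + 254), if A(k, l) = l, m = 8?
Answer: 1/262 ≈ 0.0038168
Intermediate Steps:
1/(A(25, m) + 254) = 1/(8 + 254) = 1/262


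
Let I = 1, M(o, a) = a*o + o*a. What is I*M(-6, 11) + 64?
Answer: -68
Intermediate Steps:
M(o, a) = 2*a*o (M(o, a) = a*o + a*o = 2*a*o)
I*M(-6, 11) + 64 = 1*(2*11*(-6)) + 64 = 1*(-132) + 64 = -132 + 64 = -68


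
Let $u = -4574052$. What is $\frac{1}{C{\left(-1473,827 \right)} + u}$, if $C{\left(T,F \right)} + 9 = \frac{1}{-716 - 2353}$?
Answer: $- \frac{3069}{14037793210} \approx -2.1862 \cdot 10^{-7}$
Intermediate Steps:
$C{\left(T,F \right)} = - \frac{27622}{3069}$ ($C{\left(T,F \right)} = -9 + \frac{1}{-716 - 2353} = -9 + \frac{1}{-3069} = -9 - \frac{1}{3069} = - \frac{27622}{3069}$)
$\frac{1}{C{\left(-1473,827 \right)} + u} = \frac{1}{- \frac{27622}{3069} - 4574052} = \frac{1}{- \frac{14037793210}{3069}} = - \frac{3069}{14037793210}$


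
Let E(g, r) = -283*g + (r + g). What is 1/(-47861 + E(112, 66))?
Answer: -1/79379 ≈ -1.2598e-5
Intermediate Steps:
E(g, r) = r - 282*g (E(g, r) = -283*g + (g + r) = r - 282*g)
1/(-47861 + E(112, 66)) = 1/(-47861 + (66 - 282*112)) = 1/(-47861 + (66 - 31584)) = 1/(-47861 - 31518) = 1/(-79379) = -1/79379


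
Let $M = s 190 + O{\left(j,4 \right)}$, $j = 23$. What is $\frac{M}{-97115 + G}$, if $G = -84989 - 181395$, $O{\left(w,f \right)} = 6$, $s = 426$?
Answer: $- \frac{80946}{363499} \approx -0.22269$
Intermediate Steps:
$G = -266384$ ($G = -84989 - 181395 = -266384$)
$M = 80946$ ($M = 426 \cdot 190 + 6 = 80940 + 6 = 80946$)
$\frac{M}{-97115 + G} = \frac{80946}{-97115 - 266384} = \frac{80946}{-363499} = 80946 \left(- \frac{1}{363499}\right) = - \frac{80946}{363499}$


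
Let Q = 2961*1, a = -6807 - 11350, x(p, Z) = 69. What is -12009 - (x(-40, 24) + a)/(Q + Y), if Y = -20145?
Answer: -25797593/2148 ≈ -12010.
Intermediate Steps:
a = -18157
Q = 2961
-12009 - (x(-40, 24) + a)/(Q + Y) = -12009 - (69 - 18157)/(2961 - 20145) = -12009 - (-18088)/(-17184) = -12009 - (-18088)*(-1)/17184 = -12009 - 1*2261/2148 = -12009 - 2261/2148 = -25797593/2148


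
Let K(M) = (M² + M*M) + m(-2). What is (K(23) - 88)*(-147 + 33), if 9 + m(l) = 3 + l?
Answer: -109668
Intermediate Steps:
m(l) = -6 + l (m(l) = -9 + (3 + l) = -6 + l)
K(M) = -8 + 2*M² (K(M) = (M² + M*M) + (-6 - 2) = (M² + M²) - 8 = 2*M² - 8 = -8 + 2*M²)
(K(23) - 88)*(-147 + 33) = ((-8 + 2*23²) - 88)*(-147 + 33) = ((-8 + 2*529) - 88)*(-114) = ((-8 + 1058) - 88)*(-114) = (1050 - 88)*(-114) = 962*(-114) = -109668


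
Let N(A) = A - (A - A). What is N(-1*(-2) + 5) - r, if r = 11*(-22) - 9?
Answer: 258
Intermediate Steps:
N(A) = A (N(A) = A - 1*0 = A + 0 = A)
r = -251 (r = -242 - 9 = -251)
N(-1*(-2) + 5) - r = (-1*(-2) + 5) - 1*(-251) = (2 + 5) + 251 = 7 + 251 = 258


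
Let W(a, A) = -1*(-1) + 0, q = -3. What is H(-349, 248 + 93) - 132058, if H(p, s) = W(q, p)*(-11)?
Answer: -132069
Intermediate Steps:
W(a, A) = 1 (W(a, A) = 1 + 0 = 1)
H(p, s) = -11 (H(p, s) = 1*(-11) = -11)
H(-349, 248 + 93) - 132058 = -11 - 132058 = -132069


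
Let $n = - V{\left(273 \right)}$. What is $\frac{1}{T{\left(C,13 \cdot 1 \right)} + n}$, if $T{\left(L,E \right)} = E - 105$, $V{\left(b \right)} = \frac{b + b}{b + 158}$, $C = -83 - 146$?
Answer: $- \frac{431}{40198} \approx -0.010722$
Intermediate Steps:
$C = -229$
$V{\left(b \right)} = \frac{2 b}{158 + b}$
$n = - \frac{546}{431}$ ($n = - \frac{2 \cdot 273}{158 + 273} = - \frac{2 \cdot 273}{431} = \left(-1\right) \frac{546}{431} = - \frac{546}{431} \approx -1.2668$)
$T{\left(L,E \right)} = -105 + E$
$\frac{1}{T{\left(C,13 \cdot 1 \right)} + n} = \frac{1}{\left(-105 + 13 \cdot 1\right) - \frac{546}{431}} = \frac{1}{\left(-105 + 13\right) - \frac{546}{431}} = \frac{1}{-92 - \frac{546}{431}} = \frac{1}{- \frac{40198}{431}} = - \frac{431}{40198}$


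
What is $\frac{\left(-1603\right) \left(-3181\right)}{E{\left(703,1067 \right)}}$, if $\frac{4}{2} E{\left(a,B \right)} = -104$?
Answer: $- \frac{5099143}{52} \approx -98061.0$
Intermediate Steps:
$E{\left(a,B \right)} = -52$ ($E{\left(a,B \right)} = \frac{1}{2} \left(-104\right) = -52$)
$\frac{\left(-1603\right) \left(-3181\right)}{E{\left(703,1067 \right)}} = \frac{\left(-1603\right) \left(-3181\right)}{-52} = 5099143 \left(- \frac{1}{52}\right) = - \frac{5099143}{52}$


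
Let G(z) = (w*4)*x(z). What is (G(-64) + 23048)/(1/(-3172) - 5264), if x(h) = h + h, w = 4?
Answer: -22204000/5565803 ≈ -3.9894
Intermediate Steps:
x(h) = 2*h
G(z) = 32*z (G(z) = (4*4)*(2*z) = 16*(2*z) = 32*z)
(G(-64) + 23048)/(1/(-3172) - 5264) = (32*(-64) + 23048)/(1/(-3172) - 5264) = (-2048 + 23048)/(-1/3172 - 5264) = 21000/(-16697409/3172) = 21000*(-3172/16697409) = -22204000/5565803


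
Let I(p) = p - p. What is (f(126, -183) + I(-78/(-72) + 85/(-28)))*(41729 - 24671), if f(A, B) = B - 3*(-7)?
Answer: -2763396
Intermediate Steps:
f(A, B) = 21 + B (f(A, B) = B + 21 = 21 + B)
I(p) = 0
(f(126, -183) + I(-78/(-72) + 85/(-28)))*(41729 - 24671) = ((21 - 183) + 0)*(41729 - 24671) = (-162 + 0)*17058 = -162*17058 = -2763396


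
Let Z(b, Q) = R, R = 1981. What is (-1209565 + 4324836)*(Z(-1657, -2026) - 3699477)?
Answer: -11518702061416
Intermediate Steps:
Z(b, Q) = 1981
(-1209565 + 4324836)*(Z(-1657, -2026) - 3699477) = (-1209565 + 4324836)*(1981 - 3699477) = 3115271*(-3697496) = -11518702061416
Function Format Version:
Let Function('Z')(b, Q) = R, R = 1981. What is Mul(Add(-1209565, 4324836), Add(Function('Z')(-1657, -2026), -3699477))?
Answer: -11518702061416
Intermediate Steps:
Function('Z')(b, Q) = 1981
Mul(Add(-1209565, 4324836), Add(Function('Z')(-1657, -2026), -3699477)) = Mul(Add(-1209565, 4324836), Add(1981, -3699477)) = Mul(3115271, -3697496) = -11518702061416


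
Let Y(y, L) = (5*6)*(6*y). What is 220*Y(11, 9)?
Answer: 435600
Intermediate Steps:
Y(y, L) = 180*y (Y(y, L) = 30*(6*y) = 180*y)
220*Y(11, 9) = 220*(180*11) = 220*1980 = 435600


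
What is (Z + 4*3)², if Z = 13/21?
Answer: 70225/441 ≈ 159.24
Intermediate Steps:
Z = 13/21 (Z = 13*(1/21) = 13/21 ≈ 0.61905)
(Z + 4*3)² = (13/21 + 4*3)² = (13/21 + 12)² = (265/21)² = 70225/441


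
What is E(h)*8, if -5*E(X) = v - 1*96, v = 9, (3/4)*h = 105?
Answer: 696/5 ≈ 139.20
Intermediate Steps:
h = 140 (h = (4/3)*105 = 140)
E(X) = 87/5 (E(X) = -(9 - 1*96)/5 = -(9 - 96)/5 = -⅕*(-87) = 87/5)
E(h)*8 = (87/5)*8 = 696/5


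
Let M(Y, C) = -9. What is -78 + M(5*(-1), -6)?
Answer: -87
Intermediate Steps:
-78 + M(5*(-1), -6) = -78 - 9 = -87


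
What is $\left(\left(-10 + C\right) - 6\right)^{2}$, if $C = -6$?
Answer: $484$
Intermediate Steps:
$\left(\left(-10 + C\right) - 6\right)^{2} = \left(\left(-10 - 6\right) - 6\right)^{2} = \left(-16 - 6\right)^{2} = \left(-22\right)^{2} = 484$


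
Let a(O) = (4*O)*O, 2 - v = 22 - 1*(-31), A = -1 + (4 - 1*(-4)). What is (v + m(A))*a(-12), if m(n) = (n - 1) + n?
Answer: -21888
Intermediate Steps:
A = 7 (A = -1 + (4 + 4) = -1 + 8 = 7)
v = -51 (v = 2 - (22 - 1*(-31)) = 2 - (22 + 31) = 2 - 1*53 = 2 - 53 = -51)
m(n) = -1 + 2*n (m(n) = (-1 + n) + n = -1 + 2*n)
a(O) = 4*O²
(v + m(A))*a(-12) = (-51 + (-1 + 2*7))*(4*(-12)²) = (-51 + (-1 + 14))*(4*144) = (-51 + 13)*576 = -38*576 = -21888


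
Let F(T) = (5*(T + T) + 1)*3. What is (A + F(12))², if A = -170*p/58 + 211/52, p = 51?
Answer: 107651578609/2274064 ≈ 47339.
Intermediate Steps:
A = -219301/1508 (A = -170/(58/51) + 211/52 = -170/(58*(1/51)) + 211*(1/52) = -170/58/51 + 211/52 = -170*51/58 + 211/52 = -4335/29 + 211/52 = -219301/1508 ≈ -145.43)
F(T) = 3 + 30*T (F(T) = (5*(2*T) + 1)*3 = (10*T + 1)*3 = (1 + 10*T)*3 = 3 + 30*T)
(A + F(12))² = (-219301/1508 + (3 + 30*12))² = (-219301/1508 + (3 + 360))² = (-219301/1508 + 363)² = (328103/1508)² = 107651578609/2274064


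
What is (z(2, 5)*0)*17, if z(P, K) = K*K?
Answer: 0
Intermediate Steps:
z(P, K) = K²
(z(2, 5)*0)*17 = (5²*0)*17 = (25*0)*17 = 0*17 = 0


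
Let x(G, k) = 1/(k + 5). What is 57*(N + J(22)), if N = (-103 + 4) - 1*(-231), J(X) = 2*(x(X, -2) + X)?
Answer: 10070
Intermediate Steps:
x(G, k) = 1/(5 + k)
J(X) = ⅔ + 2*X (J(X) = 2*(1/(5 - 2) + X) = 2*(1/3 + X) = 2*(⅓ + X) = ⅔ + 2*X)
N = 132 (N = -99 + 231 = 132)
57*(N + J(22)) = 57*(132 + (⅔ + 2*22)) = 57*(132 + (⅔ + 44)) = 57*(132 + 134/3) = 57*(530/3) = 10070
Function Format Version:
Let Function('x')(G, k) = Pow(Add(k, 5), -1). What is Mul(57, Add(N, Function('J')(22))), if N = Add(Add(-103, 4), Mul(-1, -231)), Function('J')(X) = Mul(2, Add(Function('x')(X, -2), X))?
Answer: 10070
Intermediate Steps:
Function('x')(G, k) = Pow(Add(5, k), -1)
Function('J')(X) = Add(Rational(2, 3), Mul(2, X)) (Function('J')(X) = Mul(2, Add(Pow(Add(5, -2), -1), X)) = Mul(2, Add(Pow(3, -1), X)) = Mul(2, Add(Rational(1, 3), X)) = Add(Rational(2, 3), Mul(2, X)))
N = 132 (N = Add(-99, 231) = 132)
Mul(57, Add(N, Function('J')(22))) = Mul(57, Add(132, Add(Rational(2, 3), Mul(2, 22)))) = Mul(57, Add(132, Add(Rational(2, 3), 44))) = Mul(57, Add(132, Rational(134, 3))) = Mul(57, Rational(530, 3)) = 10070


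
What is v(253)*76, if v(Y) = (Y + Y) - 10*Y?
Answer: -153824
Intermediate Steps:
v(Y) = -8*Y (v(Y) = 2*Y - 10*Y = -8*Y)
v(253)*76 = -8*253*76 = -2024*76 = -153824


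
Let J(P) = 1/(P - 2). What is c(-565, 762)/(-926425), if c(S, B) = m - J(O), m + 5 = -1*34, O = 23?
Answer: 164/3890985 ≈ 4.2149e-5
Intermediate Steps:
J(P) = 1/(-2 + P)
m = -39 (m = -5 - 1*34 = -5 - 34 = -39)
c(S, B) = -820/21 (c(S, B) = -39 - 1/(-2 + 23) = -39 - 1/21 = -820/21)
c(-565, 762)/(-926425) = -820/21/(-926425) = -820/21*(-1/926425) = 164/3890985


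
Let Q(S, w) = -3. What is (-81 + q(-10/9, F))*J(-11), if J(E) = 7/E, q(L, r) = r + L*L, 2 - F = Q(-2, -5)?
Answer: 42392/891 ≈ 47.578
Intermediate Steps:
F = 5 (F = 2 - 1*(-3) = 2 + 3 = 5)
q(L, r) = r + L²
(-81 + q(-10/9, F))*J(-11) = (-81 + (5 + (-10/9)²))*(7/(-11)) = (-81 + (5 + (-10*⅑)²))*(7*(-1/11)) = (-81 + (5 + (-10/9)²))*(-7/11) = (-81 + (5 + 100/81))*(-7/11) = (-81 + 505/81)*(-7/11) = -6056/81*(-7/11) = 42392/891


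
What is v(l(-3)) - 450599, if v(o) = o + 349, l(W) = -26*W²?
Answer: -450484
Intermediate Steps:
v(o) = 349 + o
v(l(-3)) - 450599 = (349 - 26*(-3)²) - 450599 = (349 - 26*9) - 450599 = (349 - 234) - 450599 = 115 - 450599 = -450484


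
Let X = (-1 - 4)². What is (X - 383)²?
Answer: 128164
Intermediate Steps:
X = 25 (X = (-5)² = 25)
(X - 383)² = (25 - 383)² = (-358)² = 128164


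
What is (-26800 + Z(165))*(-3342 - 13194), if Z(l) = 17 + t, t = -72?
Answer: 444074280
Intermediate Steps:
Z(l) = -55 (Z(l) = 17 - 72 = -55)
(-26800 + Z(165))*(-3342 - 13194) = (-26800 - 55)*(-3342 - 13194) = -26855*(-16536) = 444074280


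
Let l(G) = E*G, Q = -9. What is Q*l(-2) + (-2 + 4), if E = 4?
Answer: 74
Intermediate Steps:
l(G) = 4*G
Q*l(-2) + (-2 + 4) = -36*(-2) + (-2 + 4) = -9*(-8) + 2 = 72 + 2 = 74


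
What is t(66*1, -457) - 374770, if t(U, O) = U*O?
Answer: -404932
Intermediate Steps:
t(U, O) = O*U
t(66*1, -457) - 374770 = -30162 - 374770 = -404932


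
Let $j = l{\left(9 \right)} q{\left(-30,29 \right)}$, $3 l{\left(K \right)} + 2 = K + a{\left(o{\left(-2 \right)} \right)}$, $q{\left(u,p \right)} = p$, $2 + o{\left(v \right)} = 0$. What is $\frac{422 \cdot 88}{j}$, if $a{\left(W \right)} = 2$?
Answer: $\frac{37136}{87} \approx 426.85$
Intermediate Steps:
$o{\left(v \right)} = -2$ ($o{\left(v \right)} = -2 + 0 = -2$)
$l{\left(K \right)} = \frac{K}{3}$ ($l{\left(K \right)} = - \frac{2}{3} + \frac{K + 2}{3} = - \frac{2}{3} + \frac{2 + K}{3} = - \frac{2}{3} + \left(\frac{2}{3} + \frac{K}{3}\right) = \frac{K}{3}$)
$j = 87$ ($j = \frac{1}{3} \cdot 9 \cdot 29 = 3 \cdot 29 = 87$)
$\frac{422 \cdot 88}{j} = \frac{422 \cdot 88}{87} = 37136 \cdot \frac{1}{87} = \frac{37136}{87}$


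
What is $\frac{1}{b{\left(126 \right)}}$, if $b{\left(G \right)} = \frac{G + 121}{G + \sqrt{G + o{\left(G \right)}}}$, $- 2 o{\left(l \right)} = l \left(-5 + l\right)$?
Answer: $\frac{126}{247} + \frac{21 i \sqrt{17}}{247} \approx 0.51012 + 0.35055 i$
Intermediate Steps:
$o{\left(l \right)} = - \frac{l \left(-5 + l\right)}{2}$
$b{\left(G \right)} = \frac{121 + G}{G + \sqrt{G + \frac{G \left(5 - G\right)}{2}}}$ ($b{\left(G \right)} = \frac{G + 121}{G + \sqrt{G + \frac{G \left(5 - G\right)}{2}}} = \frac{121 + G}{G + \sqrt{G + \frac{G \left(5 - G\right)}{2}}}$)
$\frac{1}{b{\left(126 \right)}} = \frac{1}{2 \frac{1}{2 \cdot 126 + \sqrt{2} \sqrt{126 \left(7 - 126\right)}} \left(121 + 126\right)} = \frac{1}{2 \frac{1}{252 + \sqrt{2} \sqrt{126 \left(7 - 126\right)}} 247} = \frac{1}{2 \frac{1}{252 + \sqrt{2} \sqrt{126 \left(-119\right)}} 247} = \frac{1}{2 \frac{1}{252 + \sqrt{2} \sqrt{-14994}} \cdot 247} = \frac{1}{2 \frac{1}{252 + \sqrt{2} \cdot 21 i \sqrt{34}} \cdot 247} = \frac{1}{2 \frac{1}{252 + 42 i \sqrt{17}} \cdot 247} = \frac{1}{494 \frac{1}{252 + 42 i \sqrt{17}}} = \frac{126}{247} + \frac{21 i \sqrt{17}}{247}$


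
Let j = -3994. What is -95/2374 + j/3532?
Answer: -1227162/1048121 ≈ -1.1708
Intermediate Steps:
-95/2374 + j/3532 = -95/2374 - 3994/3532 = -95*1/2374 - 3994*1/3532 = -95/2374 - 1997/1766 = -1227162/1048121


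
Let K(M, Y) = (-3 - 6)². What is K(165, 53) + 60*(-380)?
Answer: -22719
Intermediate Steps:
K(M, Y) = 81 (K(M, Y) = (-9)² = 81)
K(165, 53) + 60*(-380) = 81 + 60*(-380) = 81 - 22800 = -22719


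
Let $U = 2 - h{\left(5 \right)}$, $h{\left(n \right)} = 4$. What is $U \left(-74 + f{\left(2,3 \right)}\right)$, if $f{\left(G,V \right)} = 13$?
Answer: $122$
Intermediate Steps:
$U = -2$ ($U = 2 - 4 = -2$)
$U \left(-74 + f{\left(2,3 \right)}\right) = - 2 \left(-74 + 13\right) = \left(-2\right) \left(-61\right) = 122$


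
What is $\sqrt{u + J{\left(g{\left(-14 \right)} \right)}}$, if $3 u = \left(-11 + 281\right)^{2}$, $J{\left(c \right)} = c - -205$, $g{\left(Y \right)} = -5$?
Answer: $70 \sqrt{5} \approx 156.52$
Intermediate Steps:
$J{\left(c \right)} = 205 + c$ ($J{\left(c \right)} = c + 205 = 205 + c$)
$u = 24300$ ($u = \frac{\left(-11 + 281\right)^{2}}{3} = \frac{270^{2}}{3} = \frac{1}{3} \cdot 72900 = 24300$)
$\sqrt{u + J{\left(g{\left(-14 \right)} \right)}} = \sqrt{24300 + \left(205 - 5\right)} = \sqrt{24300 + 200} = \sqrt{24500} = 70 \sqrt{5}$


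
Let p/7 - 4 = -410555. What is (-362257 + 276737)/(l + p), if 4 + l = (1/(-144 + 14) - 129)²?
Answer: 1445288000/48286984459 ≈ 0.029931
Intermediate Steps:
p = -2873857 (p = 28 + 7*(-410555) = 28 - 2873885 = -2873857)
l = 281198841/16900 (l = -4 + (1/(-144 + 14) - 129)² = -4 + (1/(-130) - 129)² = -4 + (-1/130 - 129)² = -4 + (-16771/130)² = -4 + 281266441/16900 = 281198841/16900 ≈ 16639.)
(-362257 + 276737)/(l + p) = (-362257 + 276737)/(281198841/16900 - 2873857) = -85520/(-48286984459/16900) = -85520*(-16900/48286984459) = 1445288000/48286984459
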